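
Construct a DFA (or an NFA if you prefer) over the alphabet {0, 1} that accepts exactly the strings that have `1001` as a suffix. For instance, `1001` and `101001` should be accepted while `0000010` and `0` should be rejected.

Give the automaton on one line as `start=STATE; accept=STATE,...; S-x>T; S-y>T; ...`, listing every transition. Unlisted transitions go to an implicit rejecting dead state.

start=s0; accept=s4; s0-0>s0; s0-1>s1; s1-0>s2; s1-1>s1; s2-0>s3; s2-1>s1; s3-0>s0; s3-1>s4; s4-0>s2; s4-1>s1

Remember how much of `1001` the current input suffix matches. State s0 means no match yet; s1 means the last symbol is `1`; s2 means the last 2 symbols are `10`; s3 means the last 3 symbols are `100`; s4 means the last 4 symbols are `1001`. Only s4 accepts. On a mismatch, fall back to the longest proper suffix that is still a prefix of `1001`.
A 5-state machine:
        0   1  
>  s0   s0  s1 
   s1   s2  s1 
   s2   s3  s1 
   s3   s0  s4 
 * s4   s2  s1 
(> = start, * = accepting)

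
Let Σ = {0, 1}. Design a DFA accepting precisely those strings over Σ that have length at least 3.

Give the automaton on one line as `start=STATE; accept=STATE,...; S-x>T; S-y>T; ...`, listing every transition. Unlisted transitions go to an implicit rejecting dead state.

start=A; accept=D,E; A-0>B; A-1>B; B-0>C; B-1>C; C-0>D; C-1>D; D-0>E; D-1>E; E-0>E; E-1>E

Count input length up to 4: every symbol moves from A toward E, which means 'more than 3' and absorbs. Accept from {D, E}.
With 5 states:
       0  1 
>  A   B  B 
   B   C  C 
   C   D  D 
 * D   E  E 
 * E   E  E 
(> = start, * = accepting)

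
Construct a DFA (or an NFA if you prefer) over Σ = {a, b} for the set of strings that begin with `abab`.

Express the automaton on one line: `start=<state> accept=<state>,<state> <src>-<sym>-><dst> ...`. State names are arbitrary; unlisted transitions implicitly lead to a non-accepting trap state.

Check the first 4 symbols one by one: q0 through q3 record how many have matched `abab` so far; any wrong symbol goes to the dead state q5. After all 4 match we enter the accepting sink q4.
With 6 states:
        a   b  
>  q0   q1  q5 
   q1   q5  q2 
   q2   q3  q5 
   q3   q5  q4 
 * q4   q4  q4 
   q5   q5  q5 
(> = start, * = accepting)

start=q0 accept=q4 q0-a->q1 q0-b->q5 q1-a->q5 q1-b->q2 q2-a->q3 q2-b->q5 q3-a->q5 q3-b->q4 q4-a->q4 q4-b->q4 q5-a->q5 q5-b->q5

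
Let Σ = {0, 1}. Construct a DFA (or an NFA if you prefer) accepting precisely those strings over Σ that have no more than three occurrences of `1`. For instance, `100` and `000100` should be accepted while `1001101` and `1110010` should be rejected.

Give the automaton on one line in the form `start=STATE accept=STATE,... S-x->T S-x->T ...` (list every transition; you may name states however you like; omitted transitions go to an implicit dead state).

Only the number of `1`s matters, and only up to 4. Make a chain S0 → S1 → S2 → S3 → S4 advanced by each `1` (with S4 absorbing); every other symbol self-loops. The accepting set is {S0, S1, S2, S3}.
5 states suffice.
        0   1  
>* S0   S0  S1 
 * S1   S1  S2 
 * S2   S2  S3 
 * S3   S3  S4 
   S4   S4  S4 
(> = start, * = accepting)

start=S0 accept=S0,S1,S2,S3 S0-0->S0 S0-1->S1 S1-0->S1 S1-1->S2 S2-0->S2 S2-1->S3 S3-0->S3 S3-1->S4 S4-0->S4 S4-1->S4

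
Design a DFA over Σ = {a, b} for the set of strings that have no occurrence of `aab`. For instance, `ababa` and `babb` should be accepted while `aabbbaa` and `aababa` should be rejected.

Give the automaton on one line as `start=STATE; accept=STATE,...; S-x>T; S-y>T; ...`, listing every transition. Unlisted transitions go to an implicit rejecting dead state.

Track partial matches of the forbidden pattern `aab`. State s3 is a dead state reached once `aab` has occurred; every other state accepts. s0 means no part of `aab` is currently matched.
With 4 states:
        a   b  
>* s0   s1  s0 
 * s1   s2  s0 
 * s2   s2  s3 
   s3   s3  s3 
(> = start, * = accepting)

start=s0; accept=s0,s1,s2; s0-a>s1; s0-b>s0; s1-a>s2; s1-b>s0; s2-a>s2; s2-b>s3; s3-a>s3; s3-b>s3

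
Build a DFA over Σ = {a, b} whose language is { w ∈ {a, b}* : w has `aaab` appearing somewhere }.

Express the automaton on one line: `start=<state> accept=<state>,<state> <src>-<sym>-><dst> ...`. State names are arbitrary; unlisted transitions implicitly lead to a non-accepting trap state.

start=s0 accept=s4 s0-a->s1 s0-b->s0 s1-a->s2 s1-b->s0 s2-a->s3 s2-b->s0 s3-a->s3 s3-b->s4 s4-a->s4 s4-b->s4

Track how much of `aaab` has been matched so far: state s0 is no progress, s4 is the absorbing accept state reached once `aaab` has occurred. Intermediate states record partial matches; on a mismatch, fall back to the longest reusable overlap.
A 5-state machine:
        a   b  
>  s0   s1  s0 
   s1   s2  s0 
   s2   s3  s0 
   s3   s3  s4 
 * s4   s4  s4 
(> = start, * = accepting)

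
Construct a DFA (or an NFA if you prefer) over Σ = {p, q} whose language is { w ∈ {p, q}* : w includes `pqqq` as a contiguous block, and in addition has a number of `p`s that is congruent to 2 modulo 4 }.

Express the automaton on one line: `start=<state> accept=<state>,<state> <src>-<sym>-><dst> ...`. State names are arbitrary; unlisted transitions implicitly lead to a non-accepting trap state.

Build one automaton per condition and run them in lockstep. The first has 5 states tracking whether and how much of `pqqq` has been seen; the second has 4 states tracking the count of `p`s modulo 4. A product state is a pair (one from each), accepting exactly when both do.
       p  q 
>  A   B  A 
   B   C  D 
   C   E  F 
   D   C  G 
   E   H  I 
   F   E  J 
   G   C  K 
   H   B  L 
   I   H  M 
   J   E  N 
   K   N  K 
   L   B  O 
   M   H  P 
 * N   P  N 
   O   B  Q 
   P   Q  P 
   Q   K  Q 
(> = start, * = accepting)

start=A accept=N A-p->B A-q->A B-p->C B-q->D C-p->E C-q->F D-p->C D-q->G E-p->H E-q->I F-p->E F-q->J G-p->C G-q->K H-p->B H-q->L I-p->H I-q->M J-p->E J-q->N K-p->N K-q->K L-p->B L-q->O M-p->H M-q->P N-p->P N-q->N O-p->B O-q->Q P-p->Q P-q->P Q-p->K Q-q->Q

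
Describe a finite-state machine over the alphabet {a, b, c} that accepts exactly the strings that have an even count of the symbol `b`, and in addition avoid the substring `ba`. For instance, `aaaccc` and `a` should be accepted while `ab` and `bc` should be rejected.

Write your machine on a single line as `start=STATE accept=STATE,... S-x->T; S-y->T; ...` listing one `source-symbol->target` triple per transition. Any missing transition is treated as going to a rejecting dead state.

Run two small machines in parallel and take their product. One (2 states) tracks the count of `b`s modulo 2; the other (3 states) tracks partial matches of the forbidden pattern `ba`. Each combined state is a pair, one component from each; accept when both components accept. Equivalent product states are then merged.
A 5-state machine:
        a   b   c  
>* q0   q0  q1  q0 
   q1   q2  q3  q4 
   q2   q2  q2  q2 
 * q3   q2  q1  q0 
   q4   q4  q3  q4 
(> = start, * = accepting)

start=q0; accept=q0,q3; q0-a->q0; q0-b->q1; q0-c->q0; q1-a->q2; q1-b->q3; q1-c->q4; q2-a->q2; q2-b->q2; q2-c->q2; q3-a->q2; q3-b->q1; q3-c->q0; q4-a->q4; q4-b->q3; q4-c->q4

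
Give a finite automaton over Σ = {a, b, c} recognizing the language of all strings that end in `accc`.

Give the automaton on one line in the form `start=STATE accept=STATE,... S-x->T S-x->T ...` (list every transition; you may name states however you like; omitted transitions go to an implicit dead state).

Remember how much of `accc` the current input suffix matches. State S0 means no match yet; S1 means the last symbol is `a`; S2 means the last 2 symbols are `ac`; S3 means the last 3 symbols are `acc`; S4 means the last 4 symbols are `accc`. Only S4 accepts. On a mismatch, fall back to the longest proper suffix that is still a prefix of `accc`.
A 5-state machine:
        a   b   c  
>  S0   S1  S0  S0 
   S1   S1  S0  S2 
   S2   S1  S0  S3 
   S3   S1  S0  S4 
 * S4   S1  S0  S0 
(> = start, * = accepting)

start=S0 accept=S4 S0-a->S1 S0-b->S0 S0-c->S0 S1-a->S1 S1-b->S0 S1-c->S2 S2-a->S1 S2-b->S0 S2-c->S3 S3-a->S1 S3-b->S0 S3-c->S4 S4-a->S1 S4-b->S0 S4-c->S0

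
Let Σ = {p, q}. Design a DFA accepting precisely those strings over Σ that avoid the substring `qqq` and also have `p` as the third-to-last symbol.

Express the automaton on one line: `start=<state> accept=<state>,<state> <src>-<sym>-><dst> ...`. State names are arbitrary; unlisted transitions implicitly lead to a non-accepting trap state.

start=A accept=G,H,I,J A-p->B A-q->C B-p->D B-q->E C-p->B C-q->F D-p->G D-q->H E-p->I E-q->J F-p->B F-q->K G-p->G G-q->H H-p->I H-q->J I-p->D I-q->E J-p->B J-q->K K-p->K K-q->K

Build one automaton per condition and run them in lockstep. One (4 states) tracks partial matches of the forbidden pattern `qqq`; the other (15 states) tracks the last 3 symbols read. Each combined state is a pair, one component from each; accept when both components accept. Equivalent product states are then merged.
With 11 states:
       p  q 
>  A   B  C 
   B   D  E 
   C   B  F 
   D   G  H 
   E   I  J 
   F   B  K 
 * G   G  H 
 * H   I  J 
 * I   D  E 
 * J   B  K 
   K   K  K 
(> = start, * = accepting)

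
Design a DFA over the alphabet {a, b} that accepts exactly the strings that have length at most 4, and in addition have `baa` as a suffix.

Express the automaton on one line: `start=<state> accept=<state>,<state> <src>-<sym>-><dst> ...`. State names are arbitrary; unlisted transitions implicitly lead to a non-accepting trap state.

Run two small machines in parallel and take their product. One (6 states) tracks the input length, saturating at 5; the other (4 states) tracks how much of the suffix `baa` has currently been matched. Each combined state is a pair, one component from each; accept when both components accept. After merging equivalent states the machine shrinks.
7 states suffice.
        a   b  
>  S0   S1  S2 
   S1   S3  S4 
   S2   S5  S4 
   S3   S3  S3 
   S4   S5  S3 
   S5   S6  S3 
 * S6   S3  S3 
(> = start, * = accepting)

start=S0 accept=S6 S0-a->S1 S0-b->S2 S1-a->S3 S1-b->S4 S2-a->S5 S2-b->S4 S3-a->S3 S3-b->S3 S4-a->S5 S4-b->S3 S5-a->S6 S5-b->S3 S6-a->S3 S6-b->S3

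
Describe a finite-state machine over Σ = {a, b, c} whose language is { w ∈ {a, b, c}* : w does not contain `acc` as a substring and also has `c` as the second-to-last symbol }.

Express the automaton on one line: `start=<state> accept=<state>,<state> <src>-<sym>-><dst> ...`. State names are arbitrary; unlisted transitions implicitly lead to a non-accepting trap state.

Build one automaton per condition and run them in lockstep. The first has 4 states tracking partial matches of the forbidden pattern `acc`; the second has 13 states tracking the last 2 symbols read. A product state is a pair (one from each), accepting exactly when both do. Equivalent product states are then merged.
An 8-state machine:
        a   b   c  
>  S0   S1  S0  S2 
   S1   S1  S0  S3 
   S2   S4  S5  S6 
   S3   S4  S5  S7 
 * S4   S1  S0  S3 
 * S5   S1  S0  S2 
 * S6   S4  S5  S6 
   S7   S7  S7  S7 
(> = start, * = accepting)

start=S0 accept=S4,S5,S6 S0-a->S1 S0-b->S0 S0-c->S2 S1-a->S1 S1-b->S0 S1-c->S3 S2-a->S4 S2-b->S5 S2-c->S6 S3-a->S4 S3-b->S5 S3-c->S7 S4-a->S1 S4-b->S0 S4-c->S3 S5-a->S1 S5-b->S0 S5-c->S2 S6-a->S4 S6-b->S5 S6-c->S6 S7-a->S7 S7-b->S7 S7-c->S7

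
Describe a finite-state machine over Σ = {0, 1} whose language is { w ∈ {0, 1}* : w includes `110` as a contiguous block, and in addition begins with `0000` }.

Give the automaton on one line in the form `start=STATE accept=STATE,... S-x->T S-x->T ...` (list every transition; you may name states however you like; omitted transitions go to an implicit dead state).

start=A accept=I A-0->B A-1->C B-0->D B-1->C C-0->C C-1->C D-0->E D-1->C E-0->F E-1->C F-0->F F-1->G G-0->F G-1->H H-0->I H-1->H I-0->I I-1->I

Run two small machines in parallel and take their product. One (4 states) tracks whether and how much of `110` has been seen; the other (6 states) tracks whether the input so far still matches the prefix `0000`. Each combined state is a pair, one component from each; accept when both components accept. After merging equivalent states the machine shrinks.
       0  1 
>  A   B  C 
   B   D  C 
   C   C  C 
   D   E  C 
   E   F  C 
   F   F  G 
   G   F  H 
   H   I  H 
 * I   I  I 
(> = start, * = accepting)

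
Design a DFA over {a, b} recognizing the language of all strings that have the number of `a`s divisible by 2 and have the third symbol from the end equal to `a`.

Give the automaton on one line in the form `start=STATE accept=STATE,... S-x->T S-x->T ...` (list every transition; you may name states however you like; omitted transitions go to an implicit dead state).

Build one automaton per condition and run them in lockstep. The first has 2 states tracking the count of `a`s modulo 2; the second has 15 states tracking the last 3 symbols read. A product state is a pair (one from each), accepting exactly when both do.
23 states suffice.
          a    b  
>  q0     q1   q2 
   q1     q3   q4 
   q2     q5   q6 
   q3     q7   q8 
   q4     q9  q10 
   q5    q11  q12 
   q6    q13  q14 
   q7    q15  q16 
 * q8    q17  q18 
 * q9    q19  q20 
   q10   q21  q22 
   q11    q7   q8 
   q12    q9  q10 
   q13   q11  q12 
   q14   q13  q14 
 * q15    q7   q8 
   q16    q9  q10 
   q17   q11  q12 
 * q18   q13  q14 
   q19   q15  q16 
   q20   q17  q18 
   q21   q19  q20 
   q22   q21  q22 
(> = start, * = accepting)

start=q0 accept=q8,q9,q15,q18 q0-a->q1 q0-b->q2 q1-a->q3 q1-b->q4 q2-a->q5 q2-b->q6 q3-a->q7 q3-b->q8 q4-a->q9 q4-b->q10 q5-a->q11 q5-b->q12 q6-a->q13 q6-b->q14 q7-a->q15 q7-b->q16 q8-a->q17 q8-b->q18 q9-a->q19 q9-b->q20 q10-a->q21 q10-b->q22 q11-a->q7 q11-b->q8 q12-a->q9 q12-b->q10 q13-a->q11 q13-b->q12 q14-a->q13 q14-b->q14 q15-a->q7 q15-b->q8 q16-a->q9 q16-b->q10 q17-a->q11 q17-b->q12 q18-a->q13 q18-b->q14 q19-a->q15 q19-b->q16 q20-a->q17 q20-b->q18 q21-a->q19 q21-b->q20 q22-a->q21 q22-b->q22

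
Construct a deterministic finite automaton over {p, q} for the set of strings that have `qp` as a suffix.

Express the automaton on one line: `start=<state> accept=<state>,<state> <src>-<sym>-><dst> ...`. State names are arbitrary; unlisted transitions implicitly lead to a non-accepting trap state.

Let each state record the length of the longest suffix of the input read so far that is also a prefix of `qp`. B means the last symbol is `q`; C means the last 2 symbols are `qp`. Accept only at C, where the string currently ends in `qp`.
With 3 states:
       p  q 
>  A   A  B 
   B   C  B 
 * C   A  B 
(> = start, * = accepting)

start=A accept=C A-p->A A-q->B B-p->C B-q->B C-p->A C-q->B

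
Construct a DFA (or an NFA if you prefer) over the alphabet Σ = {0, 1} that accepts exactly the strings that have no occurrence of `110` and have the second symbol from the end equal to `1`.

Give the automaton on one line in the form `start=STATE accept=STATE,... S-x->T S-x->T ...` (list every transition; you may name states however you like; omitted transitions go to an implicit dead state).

Build one automaton per condition and run them in lockstep. The first has 4 states tracking partial matches of the forbidden pattern `110`; the second has 7 states tracking the last 2 symbols read. A product state is a pair (one from each), accepting exactly when both do.
11 states suffice.
          0    1  
>  q0     q1   q2 
   q1     q3   q4 
   q2     q5   q6 
   q3     q3   q4 
   q4     q5   q6 
 * q5     q3   q4 
 * q6     q7   q6 
   q7     q8   q9 
   q8     q8   q9 
   q9     q7  q10 
   q10    q7  q10 
(> = start, * = accepting)

start=q0 accept=q5,q6 q0-0->q1 q0-1->q2 q1-0->q3 q1-1->q4 q2-0->q5 q2-1->q6 q3-0->q3 q3-1->q4 q4-0->q5 q4-1->q6 q5-0->q3 q5-1->q4 q6-0->q7 q6-1->q6 q7-0->q8 q7-1->q9 q8-0->q8 q8-1->q9 q9-0->q7 q9-1->q10 q10-0->q7 q10-1->q10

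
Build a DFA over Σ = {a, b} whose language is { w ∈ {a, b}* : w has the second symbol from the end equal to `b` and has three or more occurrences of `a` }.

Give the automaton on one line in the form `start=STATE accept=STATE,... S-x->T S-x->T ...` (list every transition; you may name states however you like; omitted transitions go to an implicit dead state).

start=S0 accept=S6,S7 S0-a->S1 S0-b->S0 S1-a->S2 S1-b->S1 S2-a->S3 S2-b->S4 S3-a->S3 S3-b->S5 S4-a->S6 S4-b->S4 S5-a->S6 S5-b->S7 S6-a->S3 S6-b->S5 S7-a->S6 S7-b->S7

Handle the two conditions separately and then intersect. One (7 states) tracks the last 2 symbols read; the other (5 states) tracks the count of `a`s, saturating at 4. Each combined state is a pair, one component from each; accept when both components accept. Equivalent product states are then merged.
With 8 states:
        a   b  
>  S0   S1  S0 
   S1   S2  S1 
   S2   S3  S4 
   S3   S3  S5 
   S4   S6  S4 
   S5   S6  S7 
 * S6   S3  S5 
 * S7   S6  S7 
(> = start, * = accepting)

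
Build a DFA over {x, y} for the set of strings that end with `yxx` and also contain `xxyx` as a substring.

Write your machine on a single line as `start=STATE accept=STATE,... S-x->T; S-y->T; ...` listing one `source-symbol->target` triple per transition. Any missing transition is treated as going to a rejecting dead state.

Build one automaton per condition and run them in lockstep. One (4 states) tracks how much of the suffix `yxx` has currently been matched; the other (5 states) tracks whether and how much of `xxyx` has been seen. Each combined state is a pair, one component from each; accept when both components accept.
11 states suffice.
          x    y  
>  S0     S1   S2 
   S1     S3   S2 
   S2     S4   S2 
   S3     S3   S5 
   S4     S6   S2 
   S5     S7   S2 
   S6     S3   S5 
   S7     S8   S9 
 * S8    S10   S9 
   S9     S7   S9 
   S10   S10   S9 
(> = start, * = accepting)

start=S0; accept=S8; S0-x->S1; S0-y->S2; S1-x->S3; S1-y->S2; S2-x->S4; S2-y->S2; S3-x->S3; S3-y->S5; S4-x->S6; S4-y->S2; S5-x->S7; S5-y->S2; S6-x->S3; S6-y->S5; S7-x->S8; S7-y->S9; S8-x->S10; S8-y->S9; S9-x->S7; S9-y->S9; S10-x->S10; S10-y->S9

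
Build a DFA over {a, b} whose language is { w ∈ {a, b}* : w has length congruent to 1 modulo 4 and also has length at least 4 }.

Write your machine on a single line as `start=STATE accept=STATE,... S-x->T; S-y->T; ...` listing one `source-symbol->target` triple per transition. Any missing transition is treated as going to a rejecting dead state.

start=q0; accept=q5; q0-a->q1; q0-b->q1; q1-a->q2; q1-b->q2; q2-a->q3; q2-b->q3; q3-a->q4; q3-b->q4; q4-a->q5; q4-b->q5; q5-a->q2; q5-b->q2

Build one automaton per condition and run them in lockstep. One (4 states) tracks the input length modulo 4; the other (6 states) tracks the input length, saturating at 5. Each combined state is a pair, one component from each; accept when both components accept. After merging equivalent states the machine shrinks.
        a   b  
>  q0   q1  q1 
   q1   q2  q2 
   q2   q3  q3 
   q3   q4  q4 
   q4   q5  q5 
 * q5   q2  q2 
(> = start, * = accepting)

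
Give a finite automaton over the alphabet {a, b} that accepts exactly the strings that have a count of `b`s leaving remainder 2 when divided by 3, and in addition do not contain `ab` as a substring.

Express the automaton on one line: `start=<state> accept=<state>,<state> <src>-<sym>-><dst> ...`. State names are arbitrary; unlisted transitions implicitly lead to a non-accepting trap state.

Handle the two conditions separately and then intersect. The first has 3 states tracking the count of `b`s modulo 3; the second has 3 states tracking partial matches of the forbidden pattern `ab`. A product state is a pair (one from each), accepting exactly when both do. Minimizing collapses redundant product states.
A 5-state machine:
        a   b  
>  q0   q1  q2 
   q1   q1  q1 
   q2   q1  q3 
 * q3   q4  q0 
 * q4   q4  q1 
(> = start, * = accepting)

start=q0 accept=q3,q4 q0-a->q1 q0-b->q2 q1-a->q1 q1-b->q1 q2-a->q1 q2-b->q3 q3-a->q4 q3-b->q0 q4-a->q4 q4-b->q1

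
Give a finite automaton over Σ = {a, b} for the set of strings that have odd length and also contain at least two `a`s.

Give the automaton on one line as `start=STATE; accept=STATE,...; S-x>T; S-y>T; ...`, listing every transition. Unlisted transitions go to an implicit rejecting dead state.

Run two small machines in parallel and take their product. The first has 2 states tracking the input length modulo 2; the second has 4 states tracking the count of `a`s, saturating at 3. A product state is a pair (one from each), accepting exactly when both do. Minimizing collapses redundant product states.
With 6 states:
        a   b  
>  q0   q1  q2 
   q1   q3  q4 
   q2   q4  q0 
   q3   q5  q5 
   q4   q5  q1 
 * q5   q3  q3 
(> = start, * = accepting)

start=q0; accept=q5; q0-a>q1; q0-b>q2; q1-a>q3; q1-b>q4; q2-a>q4; q2-b>q0; q3-a>q5; q3-b>q5; q4-a>q5; q4-b>q1; q5-a>q3; q5-b>q3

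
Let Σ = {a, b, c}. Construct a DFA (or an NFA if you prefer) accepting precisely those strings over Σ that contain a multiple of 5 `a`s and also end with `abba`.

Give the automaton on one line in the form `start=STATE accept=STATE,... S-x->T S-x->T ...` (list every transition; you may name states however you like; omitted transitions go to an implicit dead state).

Build one automaton per condition and run them in lockstep. The first has 5 states tracking the count of `a`s modulo 5; the second has 5 states tracking how much of the suffix `abba` has currently been matched. A product state is a pair (one from each), accepting exactly when both do. Equivalent product states are then merged.
A 9-state machine:
        a   b   c  
>  q0   q1  q0  q0 
   q1   q2  q1  q1 
   q2   q3  q2  q2 
   q3   q4  q3  q3 
   q4   q0  q5  q6 
   q5   q0  q7  q6 
   q6   q0  q6  q6 
   q7   q8  q6  q6 
 * q8   q1  q0  q0 
(> = start, * = accepting)

start=q0 accept=q8 q0-a->q1 q0-b->q0 q0-c->q0 q1-a->q2 q1-b->q1 q1-c->q1 q2-a->q3 q2-b->q2 q2-c->q2 q3-a->q4 q3-b->q3 q3-c->q3 q4-a->q0 q4-b->q5 q4-c->q6 q5-a->q0 q5-b->q7 q5-c->q6 q6-a->q0 q6-b->q6 q6-c->q6 q7-a->q8 q7-b->q6 q7-c->q6 q8-a->q1 q8-b->q0 q8-c->q0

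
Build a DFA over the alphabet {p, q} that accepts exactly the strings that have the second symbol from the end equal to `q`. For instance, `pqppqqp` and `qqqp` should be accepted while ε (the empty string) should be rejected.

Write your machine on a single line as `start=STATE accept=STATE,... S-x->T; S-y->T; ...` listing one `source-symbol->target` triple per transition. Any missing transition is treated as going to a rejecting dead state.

A DFA must remember the last 2 symbols (since which symbol is second-to-last isn't known until the input ends). Use one state per possible window of the last ≤2 symbols; accept from those whose window starts with `q`.
A 7-state machine:
        p   q  
>  s0   s1  s2 
   s1   s3  s4 
   s2   s5  s6 
   s3   s3  s4 
   s4   s5  s6 
 * s5   s3  s4 
 * s6   s5  s6 
(> = start, * = accepting)

start=s0; accept=s5,s6; s0-p->s1; s0-q->s2; s1-p->s3; s1-q->s4; s2-p->s5; s2-q->s6; s3-p->s3; s3-q->s4; s4-p->s5; s4-q->s6; s5-p->s3; s5-q->s4; s6-p->s5; s6-q->s6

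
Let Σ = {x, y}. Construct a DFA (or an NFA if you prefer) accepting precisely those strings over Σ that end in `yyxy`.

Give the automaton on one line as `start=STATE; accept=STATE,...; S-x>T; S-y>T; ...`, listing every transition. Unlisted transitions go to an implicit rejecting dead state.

Remember how much of `yyxy` the current input suffix matches. State S0 means no match yet; S1 means the last symbol is `y`; S2 means the last 2 symbols are `yy`; S3 means the last 3 symbols are `yyx`; S4 means the last 4 symbols are `yyxy`. Only S4 accepts. On a mismatch, fall back to the longest proper suffix that is still a prefix of `yyxy`.
With 5 states:
        x   y  
>  S0   S0  S1 
   S1   S0  S2 
   S2   S3  S2 
   S3   S0  S4 
 * S4   S0  S2 
(> = start, * = accepting)

start=S0; accept=S4; S0-x>S0; S0-y>S1; S1-x>S0; S1-y>S2; S2-x>S3; S2-y>S2; S3-x>S0; S3-y>S4; S4-x>S0; S4-y>S2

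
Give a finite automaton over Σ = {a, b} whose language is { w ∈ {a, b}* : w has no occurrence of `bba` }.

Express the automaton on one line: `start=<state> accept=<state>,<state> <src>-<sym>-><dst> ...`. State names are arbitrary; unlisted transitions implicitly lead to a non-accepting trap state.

Track partial matches of the forbidden pattern `bba`. State S3 is a dead state reached once `bba` has occurred; every other state accepts. S0 means no part of `bba` is currently matched.
4 states suffice.
        a   b  
>* S0   S0  S1 
 * S1   S0  S2 
 * S2   S3  S2 
   S3   S3  S3 
(> = start, * = accepting)

start=S0 accept=S0,S1,S2 S0-a->S0 S0-b->S1 S1-a->S0 S1-b->S2 S2-a->S3 S2-b->S2 S3-a->S3 S3-b->S3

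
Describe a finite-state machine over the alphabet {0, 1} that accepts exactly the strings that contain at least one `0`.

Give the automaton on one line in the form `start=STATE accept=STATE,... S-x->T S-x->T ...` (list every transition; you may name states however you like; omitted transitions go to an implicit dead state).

Only the number of `0`s matters, and only up to 2. Make a chain S0 → S1 → S2 advanced by each `0` (with S2 absorbing); every other symbol self-loops. The accepting set is {S1, S2}.
With 3 states:
        0   1  
>  S0   S1  S0 
 * S1   S2  S1 
 * S2   S2  S2 
(> = start, * = accepting)

start=S0 accept=S1,S2 S0-0->S1 S0-1->S0 S1-0->S2 S1-1->S1 S2-0->S2 S2-1->S2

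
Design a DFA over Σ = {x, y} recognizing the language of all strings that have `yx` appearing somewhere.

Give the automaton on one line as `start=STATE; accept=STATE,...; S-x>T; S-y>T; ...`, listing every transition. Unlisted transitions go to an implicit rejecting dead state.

States q0..q1 record the length of the longest prefix of `yx` that matches the current input suffix. Reaching q2 means `yx` has been seen, and we stay there forever. Accept from q2.
3 states suffice.
        x   y  
>  q0   q0  q1 
   q1   q2  q1 
 * q2   q2  q2 
(> = start, * = accepting)

start=q0; accept=q2; q0-x>q0; q0-y>q1; q1-x>q2; q1-y>q1; q2-x>q2; q2-y>q2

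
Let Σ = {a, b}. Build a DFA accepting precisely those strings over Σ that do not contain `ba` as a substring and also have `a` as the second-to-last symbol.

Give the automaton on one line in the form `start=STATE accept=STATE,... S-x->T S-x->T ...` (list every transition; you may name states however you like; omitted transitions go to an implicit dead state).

start=S0 accept=S3,S4 S0-a->S1 S0-b->S2 S1-a->S3 S1-b->S4 S2-a->S5 S2-b->S6 S3-a->S3 S3-b->S4 S4-a->S5 S4-b->S6 S5-a->S7 S5-b->S8 S6-a->S5 S6-b->S6 S7-a->S7 S7-b->S8 S8-a->S5 S8-b->S9 S9-a->S5 S9-b->S9

Run two small machines in parallel and take their product. The first has 3 states tracking partial matches of the forbidden pattern `ba`; the second has 7 states tracking the last 2 symbols read. A product state is a pair (one from each), accepting exactly when both do.
With 10 states:
        a   b  
>  S0   S1  S2 
   S1   S3  S4 
   S2   S5  S6 
 * S3   S3  S4 
 * S4   S5  S6 
   S5   S7  S8 
   S6   S5  S6 
   S7   S7  S8 
   S8   S5  S9 
   S9   S5  S9 
(> = start, * = accepting)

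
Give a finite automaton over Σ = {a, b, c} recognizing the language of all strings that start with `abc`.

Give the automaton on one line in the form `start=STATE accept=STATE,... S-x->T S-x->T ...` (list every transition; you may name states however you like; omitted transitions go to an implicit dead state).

start=s0 accept=s3 s0-a->s1 s0-b->s4 s0-c->s4 s1-a->s4 s1-b->s2 s1-c->s4 s2-a->s4 s2-b->s4 s2-c->s3 s3-a->s3 s3-b->s3 s3-c->s3 s4-a->s4 s4-b->s4 s4-c->s4

Check the first 3 symbols one by one: s0 through s2 record how many have matched `abc` so far; any wrong symbol goes to the dead state s4. After all 3 match we enter the accepting sink s3.
5 states suffice.
        a   b   c  
>  s0   s1  s4  s4 
   s1   s4  s2  s4 
   s2   s4  s4  s3 
 * s3   s3  s3  s3 
   s4   s4  s4  s4 
(> = start, * = accepting)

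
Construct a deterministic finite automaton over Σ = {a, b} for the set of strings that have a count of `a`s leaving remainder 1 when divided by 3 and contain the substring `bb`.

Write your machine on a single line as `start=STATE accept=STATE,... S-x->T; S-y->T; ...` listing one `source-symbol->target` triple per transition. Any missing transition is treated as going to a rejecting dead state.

Handle the two conditions separately and then intersect. One (3 states) tracks the count of `a`s modulo 3; the other (3 states) tracks whether and how much of `bb` has been seen. Each combined state is a pair, one component from each; accept when both components accept.
A 9-state machine:
        a   b  
>  s0   s1  s2 
   s1   s3  s4 
   s2   s1  s5 
   s3   s0  s6 
   s4   s3  s7 
   s5   s7  s5 
   s6   s0  s8 
 * s7   s8  s7 
   s8   s5  s8 
(> = start, * = accepting)

start=s0; accept=s7; s0-a->s1; s0-b->s2; s1-a->s3; s1-b->s4; s2-a->s1; s2-b->s5; s3-a->s0; s3-b->s6; s4-a->s3; s4-b->s7; s5-a->s7; s5-b->s5; s6-a->s0; s6-b->s8; s7-a->s8; s7-b->s7; s8-a->s5; s8-b->s8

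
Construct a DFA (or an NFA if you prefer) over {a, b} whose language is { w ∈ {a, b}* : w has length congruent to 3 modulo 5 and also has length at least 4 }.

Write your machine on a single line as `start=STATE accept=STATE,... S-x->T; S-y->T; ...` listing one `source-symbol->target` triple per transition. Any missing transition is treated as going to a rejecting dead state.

start=q0; accept=q8; q0-a->q1; q0-b->q1; q1-a->q2; q1-b->q2; q2-a->q3; q2-b->q3; q3-a->q4; q3-b->q4; q4-a->q5; q4-b->q5; q5-a->q6; q5-b->q6; q6-a->q7; q6-b->q7; q7-a->q8; q7-b->q8; q8-a->q4; q8-b->q4

Run two small machines in parallel and take their product. The first has 5 states tracking the input length modulo 5; the second has 6 states tracking the input length, saturating at 5. A product state is a pair (one from each), accepting exactly when both do. Minimizing collapses redundant product states.
With 9 states:
        a   b  
>  q0   q1  q1 
   q1   q2  q2 
   q2   q3  q3 
   q3   q4  q4 
   q4   q5  q5 
   q5   q6  q6 
   q6   q7  q7 
   q7   q8  q8 
 * q8   q4  q4 
(> = start, * = accepting)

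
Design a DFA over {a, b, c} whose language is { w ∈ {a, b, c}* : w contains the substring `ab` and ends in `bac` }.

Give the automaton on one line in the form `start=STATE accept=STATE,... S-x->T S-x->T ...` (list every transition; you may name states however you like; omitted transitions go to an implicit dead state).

Build one automaton per condition and run them in lockstep. One (3 states) tracks whether and how much of `ab` has been seen; the other (4 states) tracks how much of the suffix `bac` has currently been matched. Each combined state is a pair, one component from each; accept when both components accept. Minimizing collapses redundant product states.
        a   b   c  
>  S0   S1  S0  S0 
   S1   S1  S2  S0 
   S2   S3  S2  S4 
   S3   S4  S2  S5 
   S4   S4  S2  S4 
 * S5   S4  S2  S4 
(> = start, * = accepting)

start=S0 accept=S5 S0-a->S1 S0-b->S0 S0-c->S0 S1-a->S1 S1-b->S2 S1-c->S0 S2-a->S3 S2-b->S2 S2-c->S4 S3-a->S4 S3-b->S2 S3-c->S5 S4-a->S4 S4-b->S2 S4-c->S4 S5-a->S4 S5-b->S2 S5-c->S4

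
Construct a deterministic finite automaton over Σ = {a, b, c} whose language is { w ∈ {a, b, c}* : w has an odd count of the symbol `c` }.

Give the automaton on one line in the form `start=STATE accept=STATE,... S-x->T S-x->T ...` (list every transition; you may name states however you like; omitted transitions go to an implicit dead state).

The only thing that matters is how many `c`s have appeared, reduced mod 2. Use one state per residue: S0 for 0, …, S1 for 1. Reading `c` moves to the next residue; anything else stays put. S1 is accepting.
With 2 states:
        a   b   c  
>  S0   S0  S0  S1 
 * S1   S1  S1  S0 
(> = start, * = accepting)

start=S0 accept=S1 S0-a->S0 S0-b->S0 S0-c->S1 S1-a->S1 S1-b->S1 S1-c->S0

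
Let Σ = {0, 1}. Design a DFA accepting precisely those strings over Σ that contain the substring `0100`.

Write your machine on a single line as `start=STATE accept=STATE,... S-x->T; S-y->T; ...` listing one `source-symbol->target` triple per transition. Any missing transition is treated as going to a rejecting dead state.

Track how much of `0100` has been matched so far: state S0 is no progress, S4 is the absorbing accept state reached once `0100` has occurred. Intermediate states record partial matches; on a mismatch, fall back to the longest reusable overlap.
5 states suffice.
        0   1  
>  S0   S1  S0 
   S1   S1  S2 
   S2   S3  S0 
   S3   S4  S2 
 * S4   S4  S4 
(> = start, * = accepting)

start=S0; accept=S4; S0-0->S1; S0-1->S0; S1-0->S1; S1-1->S2; S2-0->S3; S2-1->S0; S3-0->S4; S3-1->S2; S4-0->S4; S4-1->S4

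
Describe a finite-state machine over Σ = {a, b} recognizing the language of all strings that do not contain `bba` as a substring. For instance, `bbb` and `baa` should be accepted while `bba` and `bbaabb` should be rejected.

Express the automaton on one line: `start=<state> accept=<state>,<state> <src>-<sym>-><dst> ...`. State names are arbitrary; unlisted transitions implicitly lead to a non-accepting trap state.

Track partial matches of the forbidden pattern `bba`. State q3 is a dead state reached once `bba` has occurred; every other state accepts. q0 means no part of `bba` is currently matched.
With 4 states:
        a   b  
>* q0   q0  q1 
 * q1   q0  q2 
 * q2   q3  q2 
   q3   q3  q3 
(> = start, * = accepting)

start=q0 accept=q0,q1,q2 q0-a->q0 q0-b->q1 q1-a->q0 q1-b->q2 q2-a->q3 q2-b->q2 q3-a->q3 q3-b->q3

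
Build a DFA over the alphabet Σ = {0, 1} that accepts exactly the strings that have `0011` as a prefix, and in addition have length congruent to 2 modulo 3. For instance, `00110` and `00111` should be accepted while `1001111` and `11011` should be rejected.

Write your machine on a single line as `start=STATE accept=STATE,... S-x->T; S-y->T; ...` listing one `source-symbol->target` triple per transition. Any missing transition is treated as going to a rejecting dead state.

Handle the two conditions separately and then intersect. One (6 states) tracks whether the input so far still matches the prefix `0011`; the other (3 states) tracks the input length modulo 3. Each combined state is a pair, one component from each; accept when both components accept. Equivalent product states are then merged.
8 states suffice.
        0   1  
>  S0   S1  S2 
   S1   S3  S2 
   S2   S2  S2 
   S3   S2  S4 
   S4   S2  S5 
   S5   S6  S6 
 * S6   S7  S7 
   S7   S5  S5 
(> = start, * = accepting)

start=S0; accept=S6; S0-0->S1; S0-1->S2; S1-0->S3; S1-1->S2; S2-0->S2; S2-1->S2; S3-0->S2; S3-1->S4; S4-0->S2; S4-1->S5; S5-0->S6; S5-1->S6; S6-0->S7; S6-1->S7; S7-0->S5; S7-1->S5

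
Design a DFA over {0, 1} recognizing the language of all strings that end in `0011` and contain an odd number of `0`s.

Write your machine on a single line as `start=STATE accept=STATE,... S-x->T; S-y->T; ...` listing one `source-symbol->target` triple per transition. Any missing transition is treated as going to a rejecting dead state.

start=q0; accept=q5; q0-0->q1; q0-1->q0; q1-0->q2; q1-1->q1; q2-0->q3; q2-1->q0; q3-0->q2; q3-1->q4; q4-0->q2; q4-1->q5; q5-0->q2; q5-1->q1

Handle the two conditions separately and then intersect. The first has 5 states tracking how much of the suffix `0011` has currently been matched; the second has 2 states tracking the count of `0`s modulo 2. A product state is a pair (one from each), accepting exactly when both do. After merging equivalent states the machine shrinks.
6 states suffice.
        0   1  
>  q0   q1  q0 
   q1   q2  q1 
   q2   q3  q0 
   q3   q2  q4 
   q4   q2  q5 
 * q5   q2  q1 
(> = start, * = accepting)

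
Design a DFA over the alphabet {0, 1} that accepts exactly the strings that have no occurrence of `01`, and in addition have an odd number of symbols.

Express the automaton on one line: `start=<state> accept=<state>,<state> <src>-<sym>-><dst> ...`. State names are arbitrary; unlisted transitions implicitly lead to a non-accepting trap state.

start=A accept=B,C A-0->B A-1->C B-0->D B-1->E C-0->D C-1->A D-0->B D-1->E E-0->E E-1->E

Build one automaton per condition and run them in lockstep. One (3 states) tracks partial matches of the forbidden pattern `01`; the other (2 states) tracks the input length modulo 2. Each combined state is a pair, one component from each; accept when both components accept. Equivalent product states are then merged.
       0  1 
>  A   B  C 
 * B   D  E 
 * C   D  A 
   D   B  E 
   E   E  E 
(> = start, * = accepting)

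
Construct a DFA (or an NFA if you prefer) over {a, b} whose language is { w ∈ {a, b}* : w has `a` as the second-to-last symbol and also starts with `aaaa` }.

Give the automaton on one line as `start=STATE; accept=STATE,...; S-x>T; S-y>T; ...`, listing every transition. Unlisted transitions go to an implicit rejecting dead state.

Build one automaton per condition and run them in lockstep. One (7 states) tracks the last 2 symbols read; the other (6 states) tracks whether the input so far still matches the prefix `aaaa`. Each combined state is a pair, one component from each; accept when both components accept. Equivalent product states are then merged.
9 states suffice.
        a   b  
>  S0   S1  S2 
   S1   S3  S2 
   S2   S2  S2 
   S3   S4  S2 
   S4   S5  S2 
 * S5   S5  S6 
 * S6   S7  S8 
   S7   S5  S6 
   S8   S7  S8 
(> = start, * = accepting)

start=S0; accept=S5,S6; S0-a>S1; S0-b>S2; S1-a>S3; S1-b>S2; S2-a>S2; S2-b>S2; S3-a>S4; S3-b>S2; S4-a>S5; S4-b>S2; S5-a>S5; S5-b>S6; S6-a>S7; S6-b>S8; S7-a>S5; S7-b>S6; S8-a>S7; S8-b>S8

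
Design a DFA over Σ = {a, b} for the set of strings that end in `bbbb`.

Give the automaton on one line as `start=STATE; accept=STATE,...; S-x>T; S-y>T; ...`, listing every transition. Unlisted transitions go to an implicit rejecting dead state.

start=q0; accept=q4; q0-a>q0; q0-b>q1; q1-a>q0; q1-b>q2; q2-a>q0; q2-b>q3; q3-a>q0; q3-b>q4; q4-a>q0; q4-b>q4

Remember how much of `bbbb` the current input suffix matches. State q0 means no match yet; q1 means the last symbol is `b`; q2 means the last 2 symbols are `bb`; q3 means the last 3 symbols are `bbb`; q4 means the last 4 symbols are `bbbb`. Only q4 accepts. On a mismatch, fall back to the longest proper suffix that is still a prefix of `bbbb`.
        a   b  
>  q0   q0  q1 
   q1   q0  q2 
   q2   q0  q3 
   q3   q0  q4 
 * q4   q0  q4 
(> = start, * = accepting)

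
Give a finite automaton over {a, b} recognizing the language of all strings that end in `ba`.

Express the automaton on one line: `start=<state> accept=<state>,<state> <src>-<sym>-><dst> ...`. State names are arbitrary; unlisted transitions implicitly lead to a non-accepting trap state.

start=q0 accept=q2 q0-a->q0 q0-b->q1 q1-a->q2 q1-b->q1 q2-a->q0 q2-b->q1

Let each state record the length of the longest suffix of the input read so far that is also a prefix of `ba`. q1 means the last symbol is `b`; q2 means the last 2 symbols are `ba`. Accept only at q2, where the string currently ends in `ba`.
        a   b  
>  q0   q0  q1 
   q1   q2  q1 
 * q2   q0  q1 
(> = start, * = accepting)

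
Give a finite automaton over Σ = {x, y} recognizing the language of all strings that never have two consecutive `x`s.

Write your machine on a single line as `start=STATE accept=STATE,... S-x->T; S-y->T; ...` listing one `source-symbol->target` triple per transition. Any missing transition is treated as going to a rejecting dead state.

This is the complement of 'contains `xx`'. Use the same substring-matching states — A through C holding how much of `xx` has just been matched — but flip the accepting set: everything except the trap C accepts.
       x  y 
>* A   B  A 
 * B   C  A 
   C   C  C 
(> = start, * = accepting)

start=A; accept=A,B; A-x->B; A-y->A; B-x->C; B-y->A; C-x->C; C-y->C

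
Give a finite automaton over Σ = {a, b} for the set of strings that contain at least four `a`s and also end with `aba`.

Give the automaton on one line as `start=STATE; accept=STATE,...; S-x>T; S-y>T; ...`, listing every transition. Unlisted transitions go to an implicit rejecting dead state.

Run two small machines in parallel and take their product. The first has 6 states tracking the count of `a`s, saturating at 5; the second has 4 states tracking how much of the suffix `aba` has currently been matched. A product state is a pair (one from each), accepting exactly when both do. Minimizing collapses redundant product states.
6 states suffice.
        a   b  
>  S0   S1  S0 
   S1   S2  S1 
   S2   S3  S2 
   S3   S3  S4 
   S4   S5  S2 
 * S5   S3  S4 
(> = start, * = accepting)

start=S0; accept=S5; S0-a>S1; S0-b>S0; S1-a>S2; S1-b>S1; S2-a>S3; S2-b>S2; S3-a>S3; S3-b>S4; S4-a>S5; S4-b>S2; S5-a>S3; S5-b>S4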